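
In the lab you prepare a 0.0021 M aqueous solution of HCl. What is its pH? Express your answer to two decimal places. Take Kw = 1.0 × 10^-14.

pH = 2.68

HCl is a strong acid and dissociates completely, so [H+] = 0.0021 M.
pH = -log(0.0021) = 2.68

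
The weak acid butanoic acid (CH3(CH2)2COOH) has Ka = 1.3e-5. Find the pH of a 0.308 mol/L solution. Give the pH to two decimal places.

pH = 2.70

CH3(CH2)2COOH ⇌ CH3(CH2)2COO- + H+
Let x = [H+] at equilibrium. Ka = x²/(0.308 − x).
Neglecting x in the denominator: x = √(1.3 × 10^-5 × 0.308) = 2.00 × 10^-3 M
pH = −log(2.00 × 10^-3) = 2.70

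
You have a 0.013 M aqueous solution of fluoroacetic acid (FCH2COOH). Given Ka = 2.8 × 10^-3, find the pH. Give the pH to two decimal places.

pH = 2.32

FCH2COOH ⇌ FCH2COO- + H+
From the ICE table, Ka = [H+]²/(0.013 − [H+]) = 2.8 × 10^-3.
[H+] is not negligible relative to C₀; solve [H+]² + 0.0028·[H+] − 3.64e-05 = 0.
[H+] = [−0.0028 + √(0.0028² + 0.000146)]/2 = 4.79 × 10^-3 M
pH = −log(4.79 × 10^-3) = 2.32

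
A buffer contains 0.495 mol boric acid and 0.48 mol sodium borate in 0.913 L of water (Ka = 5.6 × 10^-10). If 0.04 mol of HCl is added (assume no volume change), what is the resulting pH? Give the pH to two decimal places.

pH = 9.17

After neutralization: n(B(OH)3) = 0.535 mol, n(B(OH)4-) = 0.44 mol.
pKa = −log(5.6 × 10^-10) = 9.252
Henderson–Hasselbalch with mole ratio 0.44/0.535: pH = 9.252 + (-0.085)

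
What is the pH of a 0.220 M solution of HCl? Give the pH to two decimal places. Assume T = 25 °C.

pH = 0.66

HCl is a strong acid and dissociates completely, so [H+] = 0.220 M.
pH = -log(0.22) = 0.66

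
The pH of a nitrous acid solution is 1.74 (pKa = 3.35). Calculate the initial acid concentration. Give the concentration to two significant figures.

[H+] = 10^(-1.74) = 1.82 × 10^-2 M = x
Ka = 10^(−3.35) = 4.47 × 10^-4
Ka = x²/(C₀ − x) ⇒ C₀ = x + x²/Ka
C₀ = 1.82 × 10^-2 + (1.82 × 10^-2)²/(4.47 × 10^-4) = 7.59 × 10^-1 M

C₀ = 7.6 × 10^-1 M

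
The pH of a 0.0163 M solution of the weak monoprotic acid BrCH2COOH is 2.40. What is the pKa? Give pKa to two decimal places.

[H+] = 10^(-2.40) = 3.98 × 10^-3 M
At equilibrium [HA] = 0.0163 − 3.98 × 10^-3 = 1.23 × 10^-2 M
Ka = [H+][A-]/[HA] = (3.98 × 10^-3)² / 1.23 × 10^-2 = 1.29 × 10^-3
pKa = -log(1.29 × 10^-3) = 2.89

pKa = 2.89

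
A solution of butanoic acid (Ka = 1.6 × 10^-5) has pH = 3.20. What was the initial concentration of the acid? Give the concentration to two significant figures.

[H+] = 10^(-3.20) = 6.31 × 10^-4 M = x
Ka = x²/(C₀ − x) ⇒ C₀ = x + x²/Ka
C₀ = 6.31 × 10^-4 + (6.31 × 10^-4)²/(1.6 × 10^-5) = 2.55 × 10^-2 M

C₀ = 2.6 × 10^-2 M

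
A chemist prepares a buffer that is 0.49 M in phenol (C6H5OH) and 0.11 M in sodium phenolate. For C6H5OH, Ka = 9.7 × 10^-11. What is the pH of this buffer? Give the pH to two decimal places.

pH = 9.36

pKa = −log(9.7 × 10^-11) = 10.013
Using pH = pKa + log([base]/[acid]) with [base]/[acid] = 0.11/0.49:
pH = 10.013 + (-0.649) = 9.36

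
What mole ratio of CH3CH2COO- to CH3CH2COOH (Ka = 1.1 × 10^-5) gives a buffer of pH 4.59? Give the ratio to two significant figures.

ratio = 0.43

pKa = -log(1.1 × 10^-5) = 4.959
pH = pKa + log(r) ⇒ log(r) = 4.59 − 4.959 = -0.369
r = [CH3CH2COO-]/[CH3CH2COOH] = 10^(-0.369) = 0.428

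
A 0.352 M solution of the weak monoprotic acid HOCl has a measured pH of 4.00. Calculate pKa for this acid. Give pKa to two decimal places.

pKa = 7.55

[H+] = 10^(-4.00) = 1.00 × 10^-4 M
At equilibrium [HA] = 0.352 − 1.00 × 10^-4 = 3.52 × 10^-1 M
Ka = [H+][A-]/[HA] = (1.00 × 10^-4)² / 3.52 × 10^-1 = 2.84 × 10^-8
pKa = -log(2.84 × 10^-8) = 7.55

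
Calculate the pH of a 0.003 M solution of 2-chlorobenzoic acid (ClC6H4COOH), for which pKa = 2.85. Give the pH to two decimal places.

ClC6H4COOH ⇌ ClC6H4COO- + H+
Ka = 10^(−2.85) = 1.41 × 10^-3
From the ICE table, Ka = [H+]²/(0.003 − [H+]) = 1.41 × 10^-3.
[H+] is not negligible relative to C₀; solve [H+]² + 0.00141·[H+] − 4.23e-06 = 0.
[H+] = (−Ka + √(Ka² + 4·Ka·C₀))/2 = 1.47 × 10^-3 M
pH = −log(1.47 × 10^-3) = 2.83

pH = 2.83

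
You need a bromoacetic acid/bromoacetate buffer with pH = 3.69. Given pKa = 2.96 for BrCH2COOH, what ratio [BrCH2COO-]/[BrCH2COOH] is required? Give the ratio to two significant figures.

pH = pKa + log(r) ⇒ log(r) = 3.69 − 2.96 = +0.73
r = [BrCH2COO-]/[BrCH2COOH] = 10^(+0.73) = 5.37

ratio = 5.4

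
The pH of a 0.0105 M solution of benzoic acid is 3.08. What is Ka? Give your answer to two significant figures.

[H+] = 10^(-3.08) = 8.32 × 10^-4 M
At equilibrium [HA] = 0.0105 − 8.32 × 10^-4 = 9.67 × 10^-3 M
Ka = [H+][A-]/[HA] = (8.32 × 10^-4)² / 9.67 × 10^-3 = 7.2 × 10^-5

Ka = 7.2 × 10^-5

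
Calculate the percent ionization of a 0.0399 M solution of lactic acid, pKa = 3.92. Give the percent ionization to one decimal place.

5.3%

CH3CH(OH)COOH ⇌ CH3CH(OH)COO- + H+; let x = [H+] at equilibrium.
Ka = 10^(−3.92) = 1.20 × 10^-4
Ka = x²/(C₀ − x); solving the quadratic gives x = 2.13 × 10^-3 M.
% ionization = x/C₀ × 100% = 2.13 × 10^-3/0.0399 × 100% = 5.3%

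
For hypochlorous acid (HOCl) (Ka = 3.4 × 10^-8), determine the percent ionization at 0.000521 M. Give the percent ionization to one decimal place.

0.8%

HOCl ⇌ OCl- + H+; let x = [H+] at equilibrium.
x ≈ √(Ka·C₀) = √(3.4 × 10^-8 × 0.000521) = 4.21 × 10^-6 M
Fraction ionized = 4.21 × 10^-6 / 0.000521 = 0.0081 → 0.8%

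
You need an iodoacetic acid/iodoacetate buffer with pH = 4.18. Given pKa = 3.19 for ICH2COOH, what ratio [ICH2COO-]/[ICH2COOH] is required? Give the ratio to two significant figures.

ratio = 9.8

pH = pKa + log(r) ⇒ log(r) = 4.18 − 3.19 = +0.99
r = [ICH2COO-]/[ICH2COOH] = 10^(+0.99) = 9.77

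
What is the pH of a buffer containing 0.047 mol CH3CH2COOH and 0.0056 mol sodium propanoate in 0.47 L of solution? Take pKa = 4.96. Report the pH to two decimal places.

pH = pKa + log([A⁻]/[HA]) = 4.96 + log(0.0056/0.047)
pH = 4.96 + (-0.924) = 4.04

pH = 4.04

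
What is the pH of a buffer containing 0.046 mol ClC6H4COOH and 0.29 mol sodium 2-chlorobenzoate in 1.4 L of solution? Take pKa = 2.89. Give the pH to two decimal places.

pH = 3.69

pH = pKa + log([A⁻]/[HA]) = 2.89 + log(0.29/0.046)
pH = 2.89 + (+0.800) = 3.69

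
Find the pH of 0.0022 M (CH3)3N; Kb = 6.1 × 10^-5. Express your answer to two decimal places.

(CH3)3N + H2O ⇌ (CH3)3NH+ + OH-
From the ICE table, Kb = x²/(0.0022 − x) = 6.1 × 10^-5.
The 5% rule fails; solving x² + Kb·x − Kb·C₀ = 0 exactly:
x = (−Kb + √(Kb² + 4·Kb·C₀))/2 = 3.37 × 10^-4 M
pOH = 3.47, so pH = 14.00 − pOH = 10.53

pH = 10.53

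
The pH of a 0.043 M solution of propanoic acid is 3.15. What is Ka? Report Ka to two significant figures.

[H+] = 10^(-3.15) = 7.08 × 10^-4 M
At equilibrium [HA] = 0.043 − 7.08 × 10^-4 = 4.23 × 10^-2 M
Ka = [H+][A-]/[HA] = (7.08 × 10^-4)² / 4.23 × 10^-2 = 1.2 × 10^-5

Ka = 1.2 × 10^-5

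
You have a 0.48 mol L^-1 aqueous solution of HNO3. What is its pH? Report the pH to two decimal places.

pH = 0.32

HNO3 is a strong acid and dissociates completely, so [H+] = 0.48 M.
pH = -log(0.48) = 0.32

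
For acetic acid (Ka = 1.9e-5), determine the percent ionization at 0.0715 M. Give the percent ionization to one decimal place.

CH3COOH ⇌ CH3COO- + H+; let x = [H+] at equilibrium.
x ≈ √(Ka·C₀) = √(1.9 × 10^-5 × 0.0715) = 1.17 × 10^-3 M
Fraction ionized = 1.17 × 10^-3 / 0.0715 = 0.0164 → 1.6%

1.6%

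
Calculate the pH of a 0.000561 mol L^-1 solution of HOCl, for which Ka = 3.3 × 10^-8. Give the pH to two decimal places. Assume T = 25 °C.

HOCl ⇌ OCl- + H+
Let x = [H+] at equilibrium. Ka = x²/(0.000561 − x).
Since Ka ≪ C₀, x ≈ √(Ka·C₀) = 4.30 × 10^-6 M.
pH = −log(4.30 × 10^-6) = 5.37

pH = 5.37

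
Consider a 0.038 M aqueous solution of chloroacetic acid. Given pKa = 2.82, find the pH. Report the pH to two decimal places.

ClCH2COOH ⇌ ClCH2COO- + H+
Ka = 10^(−2.82) = 1.51 × 10^-3
From the ICE table, Ka = [H+]²/(0.038 − [H+]) = 1.51 × 10^-3.
Here C₀/Ka ≈ 25.2, so the small-[H+] approximation fails. Use the quadratic:
[H+] = [−0.00151 + √(0.00151² + 0.00023)]/2 = 6.86 × 10^-3 M
pH = −log(6.86 × 10^-3) = 2.16

pH = 2.16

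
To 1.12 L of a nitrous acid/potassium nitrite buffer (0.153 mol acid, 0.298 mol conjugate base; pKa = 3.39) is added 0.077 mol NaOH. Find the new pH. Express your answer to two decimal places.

pH = 4.08

After neutralization: n(HNO2) = 0.076 mol, n(NO2-) = 0.375 mol.
pH = pKa + log([A⁻]/[HA]) = 3.39 + log(0.375/0.076) = 3.39 +0.693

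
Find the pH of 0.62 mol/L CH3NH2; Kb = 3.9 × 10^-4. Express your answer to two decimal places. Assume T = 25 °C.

CH3NH2 + H2O ⇌ CH3NH3+ + OH-
From the ICE table, Kb = [OH-]²/(0.62 − [OH-]) = 3.9 × 10^-4.
Assume [OH-] ≪ 0.62: [OH-] ≈ √(3.9 × 10^-4 × 0.62) = 1.55 × 10^-2 M
([OH-]/C₀ = 2.5% < 5%, so the approximation holds.)
pOH = 1.81, so pH = 14.00 − pOH = 12.19

pH = 12.19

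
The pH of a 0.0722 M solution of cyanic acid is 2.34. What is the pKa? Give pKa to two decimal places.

pKa = 3.51

[H+] = 10^(-2.34) = 4.57 × 10^-3 M
At equilibrium [HA] = 0.0722 − 4.57 × 10^-3 = 6.76 × 10^-2 M
Ka = [H+][A-]/[HA] = (4.57 × 10^-3)² / 6.76 × 10^-2 = 3.09 × 10^-4
pKa = -log(3.09 × 10^-4) = 3.51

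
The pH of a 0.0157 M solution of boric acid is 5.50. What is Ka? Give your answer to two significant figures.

Ka = 6.4 × 10^-10

[H+] = 10^(-5.50) = 3.16 × 10^-6 M
At equilibrium [HA] = 0.0157 − 3.16 × 10^-6 = 1.57 × 10^-2 M
Ka = [H+][A-]/[HA] = (3.16 × 10^-6)² / 1.57 × 10^-2 = 6.4 × 10^-10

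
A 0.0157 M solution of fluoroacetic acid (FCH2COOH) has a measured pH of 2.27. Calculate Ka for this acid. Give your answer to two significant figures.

[H+] = 10^(-2.27) = 5.37 × 10^-3 M
At equilibrium [HA] = 0.0157 − 5.37 × 10^-3 = 1.03 × 10^-2 M
Ka = [H+][A-]/[HA] = (5.37 × 10^-3)² / 1.03 × 10^-2 = 2.8 × 10^-3

Ka = 2.8 × 10^-3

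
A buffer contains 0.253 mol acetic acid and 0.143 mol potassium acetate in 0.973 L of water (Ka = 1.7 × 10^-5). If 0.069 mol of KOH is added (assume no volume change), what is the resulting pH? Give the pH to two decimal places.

After neutralization: n(CH3COOH) = 0.184 mol, n(CH3COO-) = 0.212 mol.
pKa = −log(1.7 × 10^-5) = 4.770
Henderson–Hasselbalch with mole ratio 0.212/0.184: pH = 4.770 + (+0.062)

pH = 4.83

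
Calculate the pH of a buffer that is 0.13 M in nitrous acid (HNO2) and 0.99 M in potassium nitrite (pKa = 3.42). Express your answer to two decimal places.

pH = 4.30

Using pH = pKa + log([base]/[acid]) with [base]/[acid] = 0.99/0.13:
pH = 3.42 + (+0.882) = 4.30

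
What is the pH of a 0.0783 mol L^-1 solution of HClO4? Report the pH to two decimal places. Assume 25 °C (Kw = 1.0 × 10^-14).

pH = 1.11

HClO4 is a strong acid and dissociates completely, so [H+] = 0.0783 M.
pH = -log(0.0783) = 1.11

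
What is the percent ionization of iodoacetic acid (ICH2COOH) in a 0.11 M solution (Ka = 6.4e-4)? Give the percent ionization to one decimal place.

7.3%

ICH2COOH ⇌ ICH2COO- + H+; let x = [H+] at equilibrium.
Solve x² + 0.00064x − 7.04e-05 = 0 → x = 8.08 × 10^-3 M
Fraction ionized = 8.08 × 10^-3 / 0.11 = 0.0735 → 7.3%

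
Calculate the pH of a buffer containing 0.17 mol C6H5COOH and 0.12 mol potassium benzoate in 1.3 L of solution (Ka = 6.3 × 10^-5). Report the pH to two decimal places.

pH = 4.05

pKa = −log(6.3 × 10^-5) = 4.201
Henderson–Hasselbalch: pH = pKa + log([C6H5COO-]/[C6H5COOH]) = 4.201 + log(0.12/0.17)
pH = 4.201 + (-0.151) = 4.05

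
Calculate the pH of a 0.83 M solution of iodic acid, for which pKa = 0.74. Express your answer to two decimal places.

HIO3 ⇌ IO3- + H+
Ka = 10^(−0.74) = 1.82 × 10^-1
Let x = [H+] at equilibrium. Ka = x²/(0.83 − x).
x is not negligible relative to C₀; solve x² + 0.182·x − 0.151 = 0.
x = (−Ka + √(Ka² + 4·Ka·C₀))/2 = 3.08 × 10^-1 M
pH = −log[H+] = −log(3.08 × 10^-1) = 0.51

pH = 0.51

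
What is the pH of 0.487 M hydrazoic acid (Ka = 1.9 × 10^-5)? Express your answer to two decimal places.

HN3 ⇌ N3- + H+
Ka = [H+]²/(0.487 − [H+]) = 1.9 × 10^-5
Neglecting [H+] in the denominator: [H+] = √(1.9 × 10^-5 × 0.487) = 3.04 × 10^-3 M
pH = −log[H+] = −log(3.04 × 10^-3) = 2.52

pH = 2.52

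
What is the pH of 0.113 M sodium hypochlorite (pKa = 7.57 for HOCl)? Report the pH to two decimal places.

OCl- is the conjugate base of the weak acid HOCl.
Ka = 10^(−7.57) = 2.69 × 10^-8
Kb = Kw/Ka = 1.0×10^-14 / 2.69 × 10^-8 = 3.72 × 10^-7
From the ICE table, Kb = x²/(0.113 − x) = 3.72 × 10^-7.
Since Kb ≪ C₀, x ≈ √(Kb·C₀) = 2.05 × 10^-4 M.
(x/C₀ = 0.18% < 5%, so the approximation holds.)
pOH = 3.69, so pH = 14.00 − pOH = 10.31

pH = 10.31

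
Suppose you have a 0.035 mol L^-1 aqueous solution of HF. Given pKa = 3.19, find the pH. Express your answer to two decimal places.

HF ⇌ F- + H+
Ka = 10^(−3.19) = 6.46 × 10^-4
Ka = x²/(0.035 − x) = 6.46 × 10^-4
Here C₀/Ka ≈ 54.2, so the small-x approximation fails. Use the quadratic:
x = [−0.000646 + √(0.000646² + 9.04e-05)]/2 = 4.44 × 10^-3 M
pH = −log[H+] = −log(4.44 × 10^-3) = 2.35

pH = 2.35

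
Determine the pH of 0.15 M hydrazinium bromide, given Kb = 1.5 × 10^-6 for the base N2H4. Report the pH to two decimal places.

pH = 4.50

N2H5+ is the conjugate acid of the weak base N2H4.
Ka = Kw/Kb = 1.0×10^-14 / 1.5 × 10^-6 = 6.67 × 10^-9
From the ICE table, Ka = [H+]²/(0.15 − [H+]) = 6.67 × 10^-9.
Neglecting [H+] in the denominator: [H+] = √(6.67 × 10^-9 × 0.15) = 3.16 × 10^-5 M
pH = −log[H+] = −log(3.16 × 10^-5) = 4.50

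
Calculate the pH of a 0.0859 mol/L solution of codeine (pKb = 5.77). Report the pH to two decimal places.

C18H21NO3 + H2O ⇌ C18H22NO3+ + OH-
Kb = 10^(−5.77) = 1.70 × 10^-6
From the ICE table, Kb = [OH-]²/(0.0859 − [OH-]) = 1.70 × 10^-6.
Neglecting [OH-] in the denominator: [OH-] = √(1.70 × 10^-6 × 0.0859) = 3.82 × 10^-4 M
([OH-]/C₀ = 0.44% < 5%, so the approximation holds.)
pOH = 3.42, so pH = 14.00 − pOH = 10.58

pH = 10.58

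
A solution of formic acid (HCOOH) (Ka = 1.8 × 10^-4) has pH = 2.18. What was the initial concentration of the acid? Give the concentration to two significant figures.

C₀ = 2.5 × 10^-1 M

[H+] = 10^(-2.18) = 6.61 × 10^-3 M = x
Ka = x²/(C₀ − x) ⇒ C₀ = x + x²/Ka
C₀ = 6.61 × 10^-3 + (6.61 × 10^-3)²/(1.8 × 10^-4) = 2.49 × 10^-1 M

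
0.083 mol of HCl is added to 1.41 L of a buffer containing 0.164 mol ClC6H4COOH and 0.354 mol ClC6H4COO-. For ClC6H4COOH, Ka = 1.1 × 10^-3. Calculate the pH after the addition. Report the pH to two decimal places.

Added H+ converts ClC6H4COO- to ClC6H4COOH: ClC6H4COOH → 0.247 mol, ClC6H4COO- → 0.271 mol.
pKa = −log(1.1 × 10^-3) = 2.959
pH = pKa + log(n_ClC6H4COO-/n_ClC6H4COOH) = 2.959 + log(0.271/0.247) = 2.959 + (+0.040)

pH = 3.00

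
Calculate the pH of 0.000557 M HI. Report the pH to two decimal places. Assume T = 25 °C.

HI is a strong acid and dissociates completely, so [H+] = 0.000557 M.
pH = -log(0.000557) = 3.25

pH = 3.25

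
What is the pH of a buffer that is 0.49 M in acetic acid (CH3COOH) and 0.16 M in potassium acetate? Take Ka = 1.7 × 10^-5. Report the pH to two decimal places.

pKa = −log(1.7 × 10^-5) = 4.770
Henderson–Hasselbalch: pH = pKa + log([CH3COO-]/[CH3COOH]) = 4.770 + log(0.16/0.49)
pH = 4.770 + (-0.486) = 4.28

pH = 4.28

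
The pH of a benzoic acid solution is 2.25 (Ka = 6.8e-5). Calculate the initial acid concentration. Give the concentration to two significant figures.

C₀ = 4.7 × 10^-1 M

[H+] = 10^(-2.25) = 5.62 × 10^-3 M = x
Ka = x²/(C₀ − x) ⇒ C₀ = x + x²/Ka
C₀ = 5.62 × 10^-3 + (5.62 × 10^-3)²/(6.8 × 10^-5) = 4.70 × 10^-1 M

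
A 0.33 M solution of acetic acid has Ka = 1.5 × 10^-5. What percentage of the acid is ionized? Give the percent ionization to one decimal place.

CH3COOH ⇌ CH3COO- + H+; let x = [H+] at equilibrium.
x ≈ √(Ka·C₀) = √(1.5 × 10^-5 × 0.33) = 2.22 × 10^-3 M
Fraction ionized = 2.22 × 10^-3 / 0.33 = 0.0067 → 0.7%

0.7%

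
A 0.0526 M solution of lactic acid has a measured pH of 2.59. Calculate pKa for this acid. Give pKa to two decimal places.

[H+] = 10^(-2.59) = 2.57 × 10^-3 M
At equilibrium [HA] = 0.0526 − 2.57 × 10^-3 = 5.00 × 10^-2 M
Ka = [H+][A-]/[HA] = (2.57 × 10^-3)² / 5.00 × 10^-2 = 1.32 × 10^-4
pKa = -log(1.32 × 10^-4) = 3.88

pKa = 3.88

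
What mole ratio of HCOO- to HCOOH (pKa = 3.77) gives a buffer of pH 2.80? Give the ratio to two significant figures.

ratio = 0.11

pH = pKa + log(r) ⇒ log(r) = 2.80 − 3.77 = -0.97
r = [HCOO-]/[HCOOH] = 10^(-0.97) = 0.107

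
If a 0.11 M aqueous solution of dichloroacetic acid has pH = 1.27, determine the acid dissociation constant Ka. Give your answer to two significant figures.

[H+] = 10^(-1.27) = 5.37 × 10^-2 M
At equilibrium [HA] = 0.11 − 5.37 × 10^-2 = 5.63 × 10^-2 M
Ka = [H+][A-]/[HA] = (5.37 × 10^-2)² / 5.63 × 10^-2 = 5.1 × 10^-2

Ka = 5.1 × 10^-2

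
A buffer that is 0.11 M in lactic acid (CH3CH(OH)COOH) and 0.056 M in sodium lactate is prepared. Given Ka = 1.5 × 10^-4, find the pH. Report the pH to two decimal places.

pH = 3.53

pKa = −log(1.5 × 10^-4) = 3.824
pH = pKa + log([A⁻]/[HA]) = 3.824 + log(0.056/0.11)
pH = 3.824 + (-0.293) = 3.53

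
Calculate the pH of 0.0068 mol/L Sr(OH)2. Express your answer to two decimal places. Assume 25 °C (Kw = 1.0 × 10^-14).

pH = 12.13

Sr(OH)2 is a strong base (each formula unit releases 2 OH-); [OH-] = 0.0136 M.
pOH = -log(0.0136) = 1.87
pH = 14.00 - 1.87 = 12.13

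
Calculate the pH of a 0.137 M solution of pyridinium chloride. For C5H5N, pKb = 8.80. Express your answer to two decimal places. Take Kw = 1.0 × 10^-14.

pH = 3.03

C5H5NH+ is the conjugate acid of the weak base C5H5N.
Kb = 10^(−8.80) = 1.58 × 10^-9
Ka = Kw/Kb = 1.0×10^-14 / 1.58 × 10^-9 = 6.33 × 10^-6
Ka = [H+]²/(0.137 − [H+]) = 6.33 × 10^-6
Since Ka ≪ C₀, [H+] ≈ √(Ka·C₀) = 9.31 × 10^-4 M.
pH = −log[H+] = −log(9.31 × 10^-4) = 3.03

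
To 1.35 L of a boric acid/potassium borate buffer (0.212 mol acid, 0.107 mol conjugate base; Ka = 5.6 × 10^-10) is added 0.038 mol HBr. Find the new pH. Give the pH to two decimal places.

Added H+ converts B(OH)4- to B(OH)3: B(OH)3 → 0.25 mol, B(OH)4- → 0.069 mol.
pKa = −log(5.6 × 10^-10) = 9.252
pH = pKa + log(n_B(OH)4-/n_B(OH)3) = 9.252 + log(0.069/0.25) = 9.252 + (-0.559)

pH = 8.69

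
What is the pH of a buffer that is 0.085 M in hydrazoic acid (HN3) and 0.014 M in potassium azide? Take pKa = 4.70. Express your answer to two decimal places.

pH = 3.92

Using pH = pKa + log([base]/[acid]) with [base]/[acid] = 0.014/0.085:
pH = 4.70 + (-0.783) = 3.92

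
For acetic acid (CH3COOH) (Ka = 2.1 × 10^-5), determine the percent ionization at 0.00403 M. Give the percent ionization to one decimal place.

7.0%

CH3COOH ⇌ CH3COO- + H+; let x = [H+] at equilibrium.
Solve x² + 2.1e-05x − 8.46e-08 = 0 → x = 2.81 × 10^-4 M
Fraction ionized = 2.81 × 10^-4 / 0.00403 = 0.0697 → 7.0%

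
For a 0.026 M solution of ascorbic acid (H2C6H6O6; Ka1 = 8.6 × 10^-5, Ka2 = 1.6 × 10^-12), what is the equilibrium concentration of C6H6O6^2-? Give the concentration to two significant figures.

First ionization gives [H+] ≈ [HC6H6O6-] = 1.45 × 10^-3 M.
Second step: Ka2 = [H+][C6H6O6^2-]/[HC6H6O6-] ≈ [C6H6O6^2-] (since [H+] ≈ [HC6H6O6-]).
So [C6H6O6^2-] ≈ Ka2.

1.6 × 10^-12 M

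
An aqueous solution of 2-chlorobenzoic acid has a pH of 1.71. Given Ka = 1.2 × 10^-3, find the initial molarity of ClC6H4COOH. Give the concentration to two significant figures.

C₀ = 3.4 × 10^-1 M

[H+] = 10^(-1.71) = 1.95 × 10^-2 M = x
Ka = x²/(C₀ − x) ⇒ C₀ = x + x²/Ka
C₀ = 1.95 × 10^-2 + (1.95 × 10^-2)²/(1.2 × 10^-3) = 3.36 × 10^-1 M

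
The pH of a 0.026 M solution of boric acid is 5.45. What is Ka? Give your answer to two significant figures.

[H+] = 10^(-5.45) = 3.55 × 10^-6 M
At equilibrium [HA] = 0.026 − 3.55 × 10^-6 = 2.60 × 10^-2 M
Ka = [H+][A-]/[HA] = (3.55 × 10^-6)² / 2.60 × 10^-2 = 4.8 × 10^-10

Ka = 4.8 × 10^-10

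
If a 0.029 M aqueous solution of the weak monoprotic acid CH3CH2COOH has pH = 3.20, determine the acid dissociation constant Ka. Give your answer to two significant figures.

[H+] = 10^(-3.20) = 6.31 × 10^-4 M
At equilibrium [HA] = 0.029 − 6.31 × 10^-4 = 2.84 × 10^-2 M
Ka = [H+][A-]/[HA] = (6.31 × 10^-4)² / 2.84 × 10^-2 = 1.4 × 10^-5

Ka = 1.4 × 10^-5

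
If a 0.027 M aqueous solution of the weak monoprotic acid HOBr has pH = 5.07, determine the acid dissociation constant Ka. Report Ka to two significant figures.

Ka = 2.7 × 10^-9

[H+] = 10^(-5.07) = 8.51 × 10^-6 M
At equilibrium [HA] = 0.027 − 8.51 × 10^-6 = 2.70 × 10^-2 M
Ka = [H+][A-]/[HA] = (8.51 × 10^-6)² / 2.70 × 10^-2 = 2.7 × 10^-9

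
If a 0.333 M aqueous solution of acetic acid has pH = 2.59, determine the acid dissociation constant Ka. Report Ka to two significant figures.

[H+] = 10^(-2.59) = 2.57 × 10^-3 M
At equilibrium [HA] = 0.333 − 2.57 × 10^-3 = 3.30 × 10^-1 M
Ka = [H+][A-]/[HA] = (2.57 × 10^-3)² / 3.30 × 10^-1 = 2.0 × 10^-5

Ka = 2.0 × 10^-5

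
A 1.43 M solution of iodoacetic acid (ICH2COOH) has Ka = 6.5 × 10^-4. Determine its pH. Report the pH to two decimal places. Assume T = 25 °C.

pH = 1.52

ICH2COOH ⇌ ICH2COO- + H+
Ka = [H+]²/(1.43 − [H+]) = 6.5 × 10^-4
Neglecting [H+] in the denominator: [H+] = √(6.5 × 10^-4 × 1.43) = 3.05 × 10^-2 M
pH = −log[H+] = −log(3.05 × 10^-2) = 1.52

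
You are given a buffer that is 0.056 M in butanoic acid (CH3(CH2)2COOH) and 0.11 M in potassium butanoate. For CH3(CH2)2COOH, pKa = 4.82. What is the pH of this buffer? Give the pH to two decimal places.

Henderson–Hasselbalch: pH = pKa + log([CH3(CH2)2COO-]/[CH3(CH2)2COOH]) = 4.82 + log(0.11/0.056)
pH = 4.82 + (+0.293) = 5.11

pH = 5.11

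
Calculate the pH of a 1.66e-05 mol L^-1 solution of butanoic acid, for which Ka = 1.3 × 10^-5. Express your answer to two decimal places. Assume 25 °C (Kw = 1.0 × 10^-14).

pH = 5.02

CH3(CH2)2COOH ⇌ CH3(CH2)2COO- + H+
Ka = [H+]²/(1.66e-05 − [H+]) = 1.3 × 10^-5
Here C₀/Ka ≈ 1.28, so the small-[H+] approximation fails. Use the quadratic:
[H+] = [−1.3e-05 + √(1.3e-05² + 8.63e-10)]/2 = 9.56 × 10^-6 M
pH = −log(9.56 × 10^-6) = 5.02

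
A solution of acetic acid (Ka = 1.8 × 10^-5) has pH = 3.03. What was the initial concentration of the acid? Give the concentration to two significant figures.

[H+] = 10^(-3.03) = 9.33 × 10^-4 M = x
Ka = x²/(C₀ − x) ⇒ C₀ = x + x²/Ka
C₀ = 9.33 × 10^-4 + (9.33 × 10^-4)²/(1.8 × 10^-5) = 4.93 × 10^-2 M

C₀ = 4.9 × 10^-2 M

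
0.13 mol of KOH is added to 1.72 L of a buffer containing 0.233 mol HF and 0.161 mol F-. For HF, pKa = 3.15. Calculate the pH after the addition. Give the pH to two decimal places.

OH- converts HF to F-: HF → 0.103 mol, F- → 0.291 mol.
pH = pKa + log(n_F-/n_HF) = 3.15 + log(0.291/0.103) = 3.15 + (+0.451)

pH = 3.60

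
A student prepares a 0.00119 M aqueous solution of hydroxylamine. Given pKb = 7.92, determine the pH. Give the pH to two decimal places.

NH2OH + H2O ⇌ NH3OH+ + OH-
Kb = 10^(−7.92) = 1.20 × 10^-8
Let x = [OH-] at equilibrium. Kb = x²/(0.00119 − x).
Since Kb ≪ C₀, x ≈ √(Kb·C₀) = 3.78 × 10^-6 M.
pOH = 5.42, so pH = 14.00 − pOH = 8.58

pH = 8.58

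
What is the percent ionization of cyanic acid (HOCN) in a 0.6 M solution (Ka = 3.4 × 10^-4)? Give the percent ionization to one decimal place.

2.4%

HOCN ⇌ OCN- + H+; let x = [H+] at equilibrium.
x ≈ √(Ka·C₀) = √(3.4 × 10^-4 × 0.6) = 1.43 × 10^-2 M
Fraction ionized = 1.43 × 10^-2 / 0.6 = 0.0238 → 2.4%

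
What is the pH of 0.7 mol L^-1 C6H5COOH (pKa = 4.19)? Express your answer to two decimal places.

pH = 2.17

C6H5COOH ⇌ C6H5COO- + H+
Ka = 10^(−4.19) = 6.46 × 10^-5
From the ICE table, Ka = [H+]²/(0.7 − [H+]) = 6.46 × 10^-5.
Neglecting [H+] in the denominator: [H+] = √(6.46 × 10^-5 × 0.7) = 6.72 × 10^-3 M
Check: 0.96% ionized — well under 5%, approximation valid.
pH = −log[H+] = −log(6.72 × 10^-3) = 2.17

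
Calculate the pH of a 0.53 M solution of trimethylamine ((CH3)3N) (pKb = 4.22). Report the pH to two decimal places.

(CH3)3N + H2O ⇌ (CH3)3NH+ + OH-
Kb = 10^(−4.22) = 6.03 × 10^-5
From the ICE table, Kb = [OH-]²/(0.53 − [OH-]) = 6.03 × 10^-5.
Since Kb ≪ C₀, [OH-] ≈ √(Kb·C₀) = 5.65 × 10^-3 M.
([OH-]/C₀ = 1.1% < 5%, so the approximation holds.)
pOH = −log(5.65 × 10^-3) = 2.25; pH = 14.00 − 2.25 = 11.75

pH = 11.75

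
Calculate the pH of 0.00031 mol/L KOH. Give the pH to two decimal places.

KOH is a strong base; [OH-] = 0.00031 M.
pOH = -log(0.00031) = 3.51
pH = 14.00 - 3.51 = 10.49

pH = 10.49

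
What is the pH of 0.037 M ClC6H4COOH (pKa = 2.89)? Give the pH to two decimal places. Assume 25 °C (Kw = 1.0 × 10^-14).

pH = 2.20

ClC6H4COOH ⇌ ClC6H4COO- + H+
Ka = 10^(−2.89) = 1.29 × 10^-3
Let x = [H+] at equilibrium. Ka = x²/(0.037 − x).
The 5% rule fails; solving x² + Ka·x − Ka·C₀ = 0 exactly:
x = (−Ka + √(Ka² + 4·Ka·C₀))/2 = 6.29 × 10^-3 M
pH = −log(6.29 × 10^-3) = 2.20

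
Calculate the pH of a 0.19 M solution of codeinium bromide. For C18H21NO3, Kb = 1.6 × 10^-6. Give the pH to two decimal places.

pH = 4.46

C18H22NO3+ is the conjugate acid of the weak base C18H21NO3.
Ka = Kw/Kb = 1.0×10^-14 / 1.6 × 10^-6 = 6.25 × 10^-9
From the ICE table, Ka = x²/(0.19 − x) = 6.25 × 10^-9.
Assume x ≪ 0.19: x ≈ √(6.25 × 10^-9 × 0.19) = 3.45 × 10^-5 M
(x/C₀ = 0.018% < 5%, so the approximation holds.)
pH = −log(3.45 × 10^-5) = 4.46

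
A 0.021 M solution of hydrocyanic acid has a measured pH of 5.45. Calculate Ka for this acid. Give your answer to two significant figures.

Ka = 6.0 × 10^-10

[H+] = 10^(-5.45) = 3.55 × 10^-6 M
At equilibrium [HA] = 0.021 − 3.55 × 10^-6 = 2.10 × 10^-2 M
Ka = [H+][A-]/[HA] = (3.55 × 10^-6)² / 2.10 × 10^-2 = 6.0 × 10^-10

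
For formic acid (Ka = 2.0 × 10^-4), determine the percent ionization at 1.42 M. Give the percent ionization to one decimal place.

1.2%

HCOOH ⇌ HCOO- + H+; let x = [H+] at equilibrium.
x ≈ √(Ka·C₀) = √(2.0 × 10^-4 × 1.42) = 1.69 × 10^-2 M
Fraction ionized = 1.69 × 10^-2 / 1.42 = 0.0119 → 1.2%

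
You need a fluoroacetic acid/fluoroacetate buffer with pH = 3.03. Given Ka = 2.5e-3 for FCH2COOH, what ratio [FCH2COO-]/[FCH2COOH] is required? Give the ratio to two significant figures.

ratio = 2.7

pKa = -log(2.5 × 10^-3) = 2.602
pH = pKa + log(r) ⇒ log(r) = 3.03 − 2.602 = +0.428
r = [FCH2COO-]/[FCH2COOH] = 10^(+0.428) = 2.68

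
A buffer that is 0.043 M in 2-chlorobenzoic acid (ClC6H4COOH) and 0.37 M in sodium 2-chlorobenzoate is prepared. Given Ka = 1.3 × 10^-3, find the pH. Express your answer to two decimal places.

pKa = −log(1.3 × 10^-3) = 2.886
Using pH = pKa + log([base]/[acid]) with [base]/[acid] = 0.37/0.043:
pH = 2.886 + (+0.935) = 3.82

pH = 3.82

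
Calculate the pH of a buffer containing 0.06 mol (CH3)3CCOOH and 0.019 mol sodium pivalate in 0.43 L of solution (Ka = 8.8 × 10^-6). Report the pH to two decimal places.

pH = 4.56

pKa = −log(8.8 × 10^-6) = 5.056
Using pH = pKa + log([base]/[acid]) with [base]/[acid] = 0.019/0.06:
pH = 5.056 + (-0.499) = 4.56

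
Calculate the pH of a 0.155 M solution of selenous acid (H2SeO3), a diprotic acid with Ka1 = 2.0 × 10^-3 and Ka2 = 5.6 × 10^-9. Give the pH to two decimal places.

pH = 1.78

Since Ka1 ≫ Ka2, the first ionization dominates [H+].
Ka1 = x²/(0.155 − x) = 2.0 × 10^-3
Solving the quadratic: x = (−Ka1 + √(Ka1² + 4·Ka1·C₀))/2 = 1.66 × 10^-2 M
pH = −log(1.66 × 10^-2) = 1.78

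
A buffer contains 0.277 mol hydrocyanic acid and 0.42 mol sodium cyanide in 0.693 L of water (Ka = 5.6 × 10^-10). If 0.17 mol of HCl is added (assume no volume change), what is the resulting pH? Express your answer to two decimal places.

pH = 9.00

Added H+ converts CN- to HCN: HCN → 0.447 mol, CN- → 0.25 mol.
pKa = −log(5.6 × 10^-10) = 9.252
Henderson–Hasselbalch with mole ratio 0.25/0.447: pH = 9.252 + (-0.252)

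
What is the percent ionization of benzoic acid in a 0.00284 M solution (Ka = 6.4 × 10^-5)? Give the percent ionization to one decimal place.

C6H5COOH ⇌ C6H5COO- + H+; let x = [H+] at equilibrium.
Ka = x²/(C₀ − x); solving the quadratic gives x = 3.96 × 10^-4 M.
% ionization = x/C₀ × 100% = 3.96 × 10^-4/0.00284 × 100% = 13.9%

13.9%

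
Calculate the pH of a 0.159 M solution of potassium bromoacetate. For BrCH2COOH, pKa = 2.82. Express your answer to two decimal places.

pH = 8.01

BrCH2COO- is the conjugate base of the weak acid BrCH2COOH.
Ka = 10^(−2.82) = 1.51 × 10^-3
Kb = Kw/Ka = 1.0×10^-14 / 1.51 × 10^-3 = 6.62 × 10^-12
Kb = [OH-]²/(0.159 − [OH-]) = 6.62 × 10^-12
Since Kb ≪ C₀, [OH-] ≈ √(Kb·C₀) = 1.03 × 10^-6 M.
Check: 0.00065% ionized — well under 5%, approximation valid.
pOH = 5.99, so pH = 14.00 − pOH = 8.01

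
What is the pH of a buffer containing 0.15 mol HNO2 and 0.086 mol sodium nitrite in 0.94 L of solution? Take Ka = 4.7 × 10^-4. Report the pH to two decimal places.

pH = 3.09

pKa = −log(4.7 × 10^-4) = 3.328
pH = pKa + log([A⁻]/[HA]) = 3.328 + log(0.086/0.15)
pH = 3.328 + (-0.242) = 3.09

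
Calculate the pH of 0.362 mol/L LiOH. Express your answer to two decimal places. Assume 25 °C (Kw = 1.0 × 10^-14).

LiOH is a strong base; [OH-] = 0.362 M.
pOH = -log(0.362) = 0.44
pH = 14.00 - 0.44 = 13.56

pH = 13.56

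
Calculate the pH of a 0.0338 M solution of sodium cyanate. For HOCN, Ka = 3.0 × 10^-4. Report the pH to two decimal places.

OCN- is the conjugate base of the weak acid HOCN.
Kb = Kw/Ka = 1.0×10^-14 / 3.0 × 10^-4 = 3.33 × 10^-11
Let x = [OH-] at equilibrium. Kb = x²/(0.0338 − x).
Assume x ≪ 0.0338: x ≈ √(3.33 × 10^-11 × 0.0338) = 1.06 × 10^-6 M
pOH = 5.97, so pH = 14.00 − pOH = 8.03

pH = 8.03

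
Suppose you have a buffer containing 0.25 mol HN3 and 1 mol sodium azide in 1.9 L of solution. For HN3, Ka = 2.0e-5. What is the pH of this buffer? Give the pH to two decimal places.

pKa = −log(2.0 × 10^-5) = 4.699
Using pH = pKa + log([base]/[acid]) with [base]/[acid] = 1/0.25:
pH = 4.699 + (+0.602) = 5.30

pH = 5.30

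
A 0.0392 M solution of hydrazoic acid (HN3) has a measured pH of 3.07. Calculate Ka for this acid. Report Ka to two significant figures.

Ka = 1.9 × 10^-5

[H+] = 10^(-3.07) = 8.51 × 10^-4 M
At equilibrium [HA] = 0.0392 − 8.51 × 10^-4 = 3.83 × 10^-2 M
Ka = [H+][A-]/[HA] = (8.51 × 10^-4)² / 3.83 × 10^-2 = 1.9 × 10^-5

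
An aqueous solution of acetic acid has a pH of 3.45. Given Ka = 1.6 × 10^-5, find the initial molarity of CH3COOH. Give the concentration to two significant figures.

C₀ = 8.2 × 10^-3 M

[H+] = 10^(-3.45) = 3.55 × 10^-4 M = x
Ka = x²/(C₀ − x) ⇒ C₀ = x + x²/Ka
C₀ = 3.55 × 10^-4 + (3.55 × 10^-4)²/(1.6 × 10^-5) = 8.23 × 10^-3 M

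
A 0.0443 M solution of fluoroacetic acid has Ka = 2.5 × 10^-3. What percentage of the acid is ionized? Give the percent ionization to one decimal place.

FCH2COOH ⇌ FCH2COO- + H+; let x = [H+] at equilibrium.
Ka = x²/(C₀ − x); solving the quadratic gives x = 9.35 × 10^-3 M.
% ionization = x/C₀ × 100% = 9.35 × 10^-3/0.0443 × 100% = 21.1%

21.1%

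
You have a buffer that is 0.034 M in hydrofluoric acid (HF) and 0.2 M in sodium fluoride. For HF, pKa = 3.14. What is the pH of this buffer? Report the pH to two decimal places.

pH = 3.91

Henderson–Hasselbalch: pH = pKa + log([F-]/[HF]) = 3.14 + log(0.2/0.034)
pH = 3.14 + (+0.770) = 3.91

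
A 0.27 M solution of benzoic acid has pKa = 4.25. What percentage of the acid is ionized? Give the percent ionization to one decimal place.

C6H5COOH ⇌ C6H5COO- + H+; let x = [H+] at equilibrium.
Ka = 10^(−4.25) = 5.62 × 10^-5
x ≈ √(Ka·C₀) = √(5.62 × 10^-5 × 0.27) = 3.90 × 10^-3 M
% ionization = x/C₀ × 100% = 3.90 × 10^-3/0.27 × 100% = 1.4%

1.4%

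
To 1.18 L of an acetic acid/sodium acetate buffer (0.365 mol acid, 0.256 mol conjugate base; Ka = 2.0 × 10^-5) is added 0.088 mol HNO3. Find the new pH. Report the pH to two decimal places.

pH = 4.27

Added H+ converts CH3COO- to CH3COOH: CH3COOH → 0.453 mol, CH3COO- → 0.168 mol.
pKa = −log(2.0 × 10^-5) = 4.699
Henderson–Hasselbalch with mole ratio 0.168/0.453: pH = 4.699 + (-0.431)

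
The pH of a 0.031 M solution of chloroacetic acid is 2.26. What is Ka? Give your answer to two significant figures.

Ka = 1.2 × 10^-3

[H+] = 10^(-2.26) = 5.50 × 10^-3 M
At equilibrium [HA] = 0.031 − 5.50 × 10^-3 = 2.55 × 10^-2 M
Ka = [H+][A-]/[HA] = (5.50 × 10^-3)² / 2.55 × 10^-2 = 1.2 × 10^-3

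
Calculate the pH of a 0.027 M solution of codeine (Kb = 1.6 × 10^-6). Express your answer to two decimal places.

C18H21NO3 + H2O ⇌ C18H22NO3+ + OH-
Kb = [OH-]²/(0.027 − [OH-]) = 1.6 × 10^-6
Assume [OH-] ≪ 0.027: [OH-] ≈ √(1.6 × 10^-6 × 0.027) = 2.08 × 10^-4 M
pOH = −log(2.08 × 10^-4) = 3.68; pH = 14.00 − 3.68 = 10.32

pH = 10.32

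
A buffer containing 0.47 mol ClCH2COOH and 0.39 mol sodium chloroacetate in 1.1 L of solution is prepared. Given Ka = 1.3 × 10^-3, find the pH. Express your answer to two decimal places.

pKa = −log(1.3 × 10^-3) = 2.886
Using pH = pKa + log([base]/[acid]) with [base]/[acid] = 0.39/0.47:
pH = 2.886 + (-0.081) = 2.81

pH = 2.81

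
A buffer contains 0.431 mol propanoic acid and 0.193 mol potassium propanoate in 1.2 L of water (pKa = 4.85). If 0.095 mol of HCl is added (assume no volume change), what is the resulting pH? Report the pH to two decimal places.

pH = 4.12

After neutralization: n(CH3CH2COOH) = 0.526 mol, n(CH3CH2COO-) = 0.098 mol.
pH = pKa + log(n_CH3CH2COO-/n_CH3CH2COOH) = 4.85 + log(0.098/0.526) = 4.85 + (-0.730)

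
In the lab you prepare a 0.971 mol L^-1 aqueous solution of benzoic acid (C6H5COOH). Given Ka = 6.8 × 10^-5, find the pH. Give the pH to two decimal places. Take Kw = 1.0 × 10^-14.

C6H5COOH ⇌ C6H5COO- + H+
Let x = [H+] at equilibrium. Ka = x²/(0.971 − x).
Since Ka ≪ C₀, x ≈ √(Ka·C₀) = 8.13 × 10^-3 M.
Check: 0.84% ionized — well under 5%, approximation valid.
pH = −log[H+] = −log(8.13 × 10^-3) = 2.09

pH = 2.09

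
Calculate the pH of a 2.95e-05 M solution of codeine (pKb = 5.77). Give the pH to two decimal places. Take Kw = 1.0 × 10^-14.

pH = 8.80

C18H21NO3 + H2O ⇌ C18H22NO3+ + OH-
Kb = 10^(−5.77) = 1.70 × 10^-6
Kb = x²/(2.95e-05 − x) = 1.70 × 10^-6
The 5% rule fails; solving x² + Kb·x − Kb·C₀ = 0 exactly:
x = [−1.7e-06 + √(1.7e-06² + 2.01e-10)]/2 = 6.28 × 10^-6 M
pOH = −log(6.28 × 10^-6) = 5.20; pH = 14.00 − 5.20 = 8.80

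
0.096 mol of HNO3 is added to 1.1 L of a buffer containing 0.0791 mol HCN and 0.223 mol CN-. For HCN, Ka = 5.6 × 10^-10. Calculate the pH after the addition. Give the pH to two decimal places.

Added H+ converts CN- to HCN: HCN → 0.175 mol, CN- → 0.127 mol.
pKa = −log(5.6 × 10^-10) = 9.252
pH = pKa + log(n_CN-/n_HCN) = 9.252 + log(0.127/0.175) = 9.252 + (-0.139)

pH = 9.11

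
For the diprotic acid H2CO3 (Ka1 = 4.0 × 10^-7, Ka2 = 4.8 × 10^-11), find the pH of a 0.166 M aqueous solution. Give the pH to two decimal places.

Ka1 ≫ Ka2, so treat the first dissociation as the only significant source of H+.
Ka1 = x²/(0.166 − x) = 4.0 × 10^-7
x ≈ √(4.0 × 10^-7 × 0.166) = 2.58 × 10^-4 M
pH = −log(2.58 × 10^-4) = 3.59

pH = 3.59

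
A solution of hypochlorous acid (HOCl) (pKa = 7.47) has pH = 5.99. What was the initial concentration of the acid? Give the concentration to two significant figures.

[H+] = 10^(-5.99) = 1.02 × 10^-6 M = x
Ka = 10^(−7.47) = 3.39 × 10^-8
Ka = x²/(C₀ − x) ⇒ C₀ = x + x²/Ka
C₀ = 1.02 × 10^-6 + (1.02 × 10^-6)²/(3.39 × 10^-8) = 3.17 × 10^-5 M

C₀ = 3.2 × 10^-5 M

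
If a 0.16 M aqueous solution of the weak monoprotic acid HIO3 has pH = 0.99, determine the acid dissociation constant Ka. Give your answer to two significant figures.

[H+] = 10^(-0.99) = 1.02 × 10^-1 M
At equilibrium [HA] = 0.16 − 1.02 × 10^-1 = 5.80 × 10^-2 M
Ka = [H+][A-]/[HA] = (1.02 × 10^-1)² / 5.80 × 10^-2 = 1.8 × 10^-1

Ka = 1.8 × 10^-1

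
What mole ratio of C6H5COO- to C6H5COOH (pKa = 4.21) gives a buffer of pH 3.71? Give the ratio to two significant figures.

pH = pKa + log(r) ⇒ log(r) = 3.71 − 4.21 = -0.50
r = [C6H5COO-]/[C6H5COOH] = 10^(-0.50) = 0.316

ratio = 0.32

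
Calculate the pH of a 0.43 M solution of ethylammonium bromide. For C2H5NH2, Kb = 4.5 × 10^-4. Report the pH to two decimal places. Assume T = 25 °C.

pH = 5.51

C2H5NH3+ is the conjugate acid of the weak base C2H5NH2.
Ka = Kw/Kb = 1.0×10^-14 / 4.5 × 10^-4 = 2.22 × 10^-11
From the ICE table, Ka = [H+]²/(0.43 − [H+]) = 2.22 × 10^-11.
Assume [H+] ≪ 0.43: [H+] ≈ √(2.22 × 10^-11 × 0.43) = 3.09 × 10^-6 M
pH = −log(3.09 × 10^-6) = 5.51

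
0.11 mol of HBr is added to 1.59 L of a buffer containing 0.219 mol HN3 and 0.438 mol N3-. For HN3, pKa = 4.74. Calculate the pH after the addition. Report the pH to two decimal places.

Added H+ converts N3- to HN3: HN3 → 0.329 mol, N3- → 0.328 mol.
Henderson–Hasselbalch with mole ratio 0.328/0.329: pH = 4.74 + (-0.001)

pH = 4.74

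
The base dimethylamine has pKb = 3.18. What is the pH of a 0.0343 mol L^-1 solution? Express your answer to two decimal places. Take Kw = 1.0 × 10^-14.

(CH3)2NH + H2O ⇌ (CH3)2NH2+ + OH-
Kb = 10^(−3.18) = 6.61 × 10^-4
From the ICE table, Kb = x²/(0.0343 − x) = 6.61 × 10^-4.
x is not negligible relative to C₀; solve x² + 0.000661·x − 2.27e-05 = 0.
x = (−Kb + √(Kb² + 4·Kb·C₀))/2 = 4.44 × 10^-3 M
pOH = 2.35, so pH = 14.00 − pOH = 11.65

pH = 11.65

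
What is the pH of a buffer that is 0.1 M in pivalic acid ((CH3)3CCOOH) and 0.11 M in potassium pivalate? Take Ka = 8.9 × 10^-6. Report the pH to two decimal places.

pKa = −log(8.9 × 10^-6) = 5.051
Henderson–Hasselbalch: pH = pKa + log([(CH3)3CCOO-]/[(CH3)3CCOOH]) = 5.051 + log(0.11/0.1)
pH = 5.051 + (+0.041) = 5.09

pH = 5.09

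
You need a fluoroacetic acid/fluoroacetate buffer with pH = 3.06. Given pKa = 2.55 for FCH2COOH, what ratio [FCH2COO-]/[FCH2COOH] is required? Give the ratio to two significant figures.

pH = pKa + log(r) ⇒ log(r) = 3.06 − 2.55 = +0.51
r = [FCH2COO-]/[FCH2COOH] = 10^(+0.51) = 3.24

ratio = 3.2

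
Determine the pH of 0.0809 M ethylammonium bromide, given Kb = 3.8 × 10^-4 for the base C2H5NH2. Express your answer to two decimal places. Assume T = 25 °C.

pH = 5.84

C2H5NH3+ is the conjugate acid of the weak base C2H5NH2.
Ka = Kw/Kb = 1.0×10^-14 / 3.8 × 10^-4 = 2.63 × 10^-11
From the ICE table, Ka = [H+]²/(0.0809 − [H+]) = 2.63 × 10^-11.
Neglecting [H+] in the denominator: [H+] = √(2.63 × 10^-11 × 0.0809) = 1.46 × 10^-6 M
pH = −log[H+] = −log(1.46 × 10^-6) = 5.84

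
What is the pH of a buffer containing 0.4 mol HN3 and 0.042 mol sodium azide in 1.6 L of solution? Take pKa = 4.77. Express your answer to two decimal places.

pH = pKa + log([A⁻]/[HA]) = 4.77 + log(0.042/0.4)
pH = 4.77 + (-0.979) = 3.79

pH = 3.79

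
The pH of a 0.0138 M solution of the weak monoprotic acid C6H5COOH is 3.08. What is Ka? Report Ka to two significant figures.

Ka = 5.3 × 10^-5

[H+] = 10^(-3.08) = 8.32 × 10^-4 M
At equilibrium [HA] = 0.0138 − 8.32 × 10^-4 = 1.30 × 10^-2 M
Ka = [H+][A-]/[HA] = (8.32 × 10^-4)² / 1.30 × 10^-2 = 5.3 × 10^-5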